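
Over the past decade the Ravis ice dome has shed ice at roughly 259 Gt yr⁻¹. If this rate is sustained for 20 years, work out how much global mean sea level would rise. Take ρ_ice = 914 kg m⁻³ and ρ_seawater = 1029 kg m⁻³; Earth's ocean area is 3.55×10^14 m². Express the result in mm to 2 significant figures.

Total mass lost = 259 Gt/yr × 20 yr = 5180 Gt = 5.180×10^15 kg.
ρ_w = 1029 kg m⁻³, so water volume = 5.180×10^15 / 1029 = 5.034×10^12 m³.
Δh = 5.034×10^12 / 3.55×10^14 = 0.0142 m = 14 mm.

≈ 14 mm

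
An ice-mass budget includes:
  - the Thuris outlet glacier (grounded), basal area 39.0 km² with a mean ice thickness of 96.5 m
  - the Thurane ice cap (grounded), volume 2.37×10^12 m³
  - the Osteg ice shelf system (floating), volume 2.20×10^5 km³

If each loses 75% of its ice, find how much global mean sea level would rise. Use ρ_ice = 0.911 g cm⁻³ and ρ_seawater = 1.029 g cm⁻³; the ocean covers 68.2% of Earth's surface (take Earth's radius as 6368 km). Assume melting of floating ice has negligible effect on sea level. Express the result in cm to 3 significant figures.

≈ 0.454 cm

Thuris: ice volume = 39.0 km² × 96.5 m = 3.764 km³; 0.75 × 3.764 × (911/1029) = 2.499 km³ of water.
Thurane: 0.75 × 2.37×10^12 m³ × (911/1029) = 1.574×10^12 m³ of water.
The Osteg ice shelf system is floating and already displaces its own weight of water, so its melt adds essentially nothing to sea level.
Total added water ≈ 1.576×10^12 m³ over 3.48×10^14 m² → Δh = 4.54×10^-3 m = 0.454 cm.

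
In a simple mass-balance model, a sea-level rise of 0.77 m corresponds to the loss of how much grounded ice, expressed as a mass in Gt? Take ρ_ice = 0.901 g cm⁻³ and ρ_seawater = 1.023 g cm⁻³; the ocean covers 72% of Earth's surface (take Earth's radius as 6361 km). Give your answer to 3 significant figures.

Required water volume = Δh × A = 0.77 m × 3.66×10^14 m² = 2.819×10^14 m³.
ρ_w = 1.023 g cm⁻³ = 1023 kg m⁻³, so the mass of water = 2.819×10^14 m³ × 1023 kg m⁻³ = 2.884×10^17 kg = 2.88×10^5 Gt (and the same mass of ice, by conservation).

≈ 2.88×10^5 Gt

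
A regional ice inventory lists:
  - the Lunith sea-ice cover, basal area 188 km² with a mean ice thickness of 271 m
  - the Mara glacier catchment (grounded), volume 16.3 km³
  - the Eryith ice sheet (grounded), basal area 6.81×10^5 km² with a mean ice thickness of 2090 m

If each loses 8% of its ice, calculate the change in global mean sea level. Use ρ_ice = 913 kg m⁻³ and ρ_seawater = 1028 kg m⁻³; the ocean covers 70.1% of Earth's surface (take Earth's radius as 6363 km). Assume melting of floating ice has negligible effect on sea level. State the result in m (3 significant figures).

The Lunith sea-ice cover is floating and already displaces its own weight of water, so its melt adds essentially nothing to sea level.
Mara: 0.08 × 16.3 km³ × (913/1028) = 1.158 km³ of water.
Eryith: ice volume = 6.81×10^5 km² × 2090 m = 1.423×10^6 km³; 0.08 × 1.423×10^6 × (913/1028) = 1.011×10^5 km³ of water.
Total added water ≈ 1.011×10^14 m³ over 3.57×10^14 m² → Δh = 0.284 m.

≈ 0.284 m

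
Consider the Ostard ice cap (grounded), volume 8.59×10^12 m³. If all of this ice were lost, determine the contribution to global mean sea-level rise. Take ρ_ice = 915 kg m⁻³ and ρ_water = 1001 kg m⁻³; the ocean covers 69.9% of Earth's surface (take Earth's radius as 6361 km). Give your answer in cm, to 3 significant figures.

≈ 2.21 cm

Ostard: 8.59×10^12 m³ × (915/1001) = 7.852×10^12 m³ of water.
Spread over 3.55×10^14 m² of ocean, Δh = 7.852×10^12 / 3.55×10^14 = 0.0221 m = 2.21 cm.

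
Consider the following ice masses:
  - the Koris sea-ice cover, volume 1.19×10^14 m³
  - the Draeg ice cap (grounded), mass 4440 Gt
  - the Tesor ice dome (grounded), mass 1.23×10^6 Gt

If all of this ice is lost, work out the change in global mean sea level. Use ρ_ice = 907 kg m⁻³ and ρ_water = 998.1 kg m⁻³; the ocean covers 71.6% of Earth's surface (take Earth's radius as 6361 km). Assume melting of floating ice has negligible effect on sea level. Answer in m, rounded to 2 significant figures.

The Koris sea-ice cover is floating and already displaces its own weight of water, so its melt adds essentially nothing to sea level.
Draeg: 4440 Gt = 4.440×10^15 kg; dividing by ρ_w = 998.1 kg m⁻³ gives 4.448×10^12 m³ of water.
Tesor: 1.23×10^6 Gt = 1.230×10^18 kg; dividing by ρ_w = 998.1 kg m⁻³ gives 1.232×10^15 m³ of water.
Total added water ≈ 1.237×10^15 m³ over 3.64×10^14 m² → Δh = 3.40 m.

≈ 3.4 m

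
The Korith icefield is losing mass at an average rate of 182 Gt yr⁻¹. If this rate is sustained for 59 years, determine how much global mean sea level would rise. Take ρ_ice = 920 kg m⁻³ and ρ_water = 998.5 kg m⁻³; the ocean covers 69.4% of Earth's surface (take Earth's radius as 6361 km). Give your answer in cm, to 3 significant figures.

≈ 3.05 cm

Total mass lost = 182 Gt/yr × 59 yr = 1.074×10^4 Gt = 1.074×10^16 kg.
ρ_w = 998.5 kg m⁻³, so water volume = 1.074×10^16 / 998.5 = 1.075×10^13 m³.
Δh = 1.075×10^13 / 3.53×10^14 = 0.0305 m = 3.05 cm.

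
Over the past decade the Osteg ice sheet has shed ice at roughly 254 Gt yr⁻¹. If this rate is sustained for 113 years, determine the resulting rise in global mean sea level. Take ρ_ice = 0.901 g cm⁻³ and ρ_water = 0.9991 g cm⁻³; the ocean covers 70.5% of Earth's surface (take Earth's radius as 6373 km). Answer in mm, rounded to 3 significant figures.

Total mass lost = 254 Gt/yr × 113 yr = 2.870×10^4 Gt = 2.870×10^16 kg.
ρ_w = 0.9991 g cm⁻³ = 999.1 kg m⁻³, so water volume = 2.870×10^16 / 999.1 = 2.873×10^13 m³.
Δh = 2.873×10^13 / 3.60×10^14 = 0.0798 m = 79.8 mm.

≈ 79.8 mm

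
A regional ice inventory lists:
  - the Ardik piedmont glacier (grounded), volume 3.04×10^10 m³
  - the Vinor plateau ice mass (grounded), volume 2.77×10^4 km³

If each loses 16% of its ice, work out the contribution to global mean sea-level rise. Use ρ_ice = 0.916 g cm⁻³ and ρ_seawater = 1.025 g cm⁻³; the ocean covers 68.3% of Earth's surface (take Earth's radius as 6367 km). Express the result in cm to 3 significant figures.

Ardik: 0.16 × 3.04×10^10 m³ × (916/1025) = 4.347×10^9 m³ of water.
Vinor: 0.16 × 2.77×10^4 km³ × (916/1025) = 3961 km³ of water.
Total added water ≈ 3.965×10^12 m³ over 3.48×10^14 m² → Δh = 0.0114 m = 1.14 cm.

≈ 1.14 cm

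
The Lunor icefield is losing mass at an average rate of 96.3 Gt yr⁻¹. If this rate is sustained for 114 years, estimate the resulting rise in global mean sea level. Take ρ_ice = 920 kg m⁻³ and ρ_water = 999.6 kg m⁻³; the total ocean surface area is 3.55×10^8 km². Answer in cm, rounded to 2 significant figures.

≈ 3.1 cm

Total mass lost = 96.3 Gt/yr × 114 yr = 1.098×10^4 Gt = 1.098×10^16 kg.
ρ_w = 999.6 kg m⁻³, so water volume = 1.098×10^16 / 999.6 = 1.098×10^13 m³.
Δh = 1.098×10^13 / 3.55×10^14 = 0.0309 m = 3.1 cm.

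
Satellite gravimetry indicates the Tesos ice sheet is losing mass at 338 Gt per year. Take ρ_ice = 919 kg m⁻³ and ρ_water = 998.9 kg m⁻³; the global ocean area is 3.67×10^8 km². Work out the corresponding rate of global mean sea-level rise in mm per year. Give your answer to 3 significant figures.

≈ 0.922 mm/yr

ρ_w = 998.9 kg m⁻³. Annual water volume added = 338 Gt / ρ_w = 3.380×10^14 kg / 998.9 kg m⁻³ = 3.384×10^11 m³.
Δh per year = 3.384×10^11 / 3.67×10^14 = 9.22×10^-4 m = 0.922 mm.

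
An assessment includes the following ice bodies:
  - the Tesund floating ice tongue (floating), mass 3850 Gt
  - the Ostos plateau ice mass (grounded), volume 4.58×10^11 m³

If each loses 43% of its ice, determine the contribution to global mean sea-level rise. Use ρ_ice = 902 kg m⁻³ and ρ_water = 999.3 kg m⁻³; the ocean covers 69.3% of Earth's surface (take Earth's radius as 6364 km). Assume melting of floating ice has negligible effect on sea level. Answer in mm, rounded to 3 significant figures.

≈ 0.504 mm

The Tesund floating ice tongue is floating and already displaces its own weight of water, so its melt adds essentially nothing to sea level.
Ostos: 0.43 × 4.58×10^11 m³ × (902/999.3) = 1.778×10^11 m³ of water.
Total added water ≈ 1.778×10^11 m³ over 3.53×10^14 m² → Δh = 5.04×10^-4 m = 0.504 mm.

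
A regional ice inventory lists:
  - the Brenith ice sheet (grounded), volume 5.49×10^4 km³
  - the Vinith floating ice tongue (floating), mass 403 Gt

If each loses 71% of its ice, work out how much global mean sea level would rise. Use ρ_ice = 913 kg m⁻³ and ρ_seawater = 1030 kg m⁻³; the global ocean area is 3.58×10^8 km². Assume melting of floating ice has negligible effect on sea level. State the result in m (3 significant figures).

Brenith: 0.71 × 5.49×10^4 km³ × (913/1030) = 3.455×10^4 km³ of water.
The Vinith floating ice tongue is floating and already displaces its own weight of water, so its melt adds essentially nothing to sea level.
Total added water ≈ 3.455×10^13 m³ over 3.58×10^14 m² → Δh = 0.0965 m.

≈ 0.0965 m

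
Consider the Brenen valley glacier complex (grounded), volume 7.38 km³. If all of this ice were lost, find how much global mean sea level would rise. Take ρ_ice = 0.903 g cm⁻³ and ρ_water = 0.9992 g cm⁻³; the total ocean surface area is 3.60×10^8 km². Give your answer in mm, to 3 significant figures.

Brenen: 7.38 km³ × (903/999.2) = 6.669 km³ of water.
Spread over 3.60×10^14 m² of ocean, Δh = 6.669×10^9 / 3.60×10^14 = 1.85×10^-5 m = 0.0185 mm.

≈ 0.0185 mm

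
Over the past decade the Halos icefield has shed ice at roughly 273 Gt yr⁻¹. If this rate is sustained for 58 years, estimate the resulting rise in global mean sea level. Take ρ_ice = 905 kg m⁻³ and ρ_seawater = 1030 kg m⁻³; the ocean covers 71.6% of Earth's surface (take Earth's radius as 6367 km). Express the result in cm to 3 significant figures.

Total mass lost = 273 Gt/yr × 58 yr = 1.583×10^4 Gt = 1.583×10^16 kg.
ρ_w = 1030 kg m⁻³, so water volume = 1.583×10^16 / 1030 = 1.537×10^13 m³.
Δh = 1.537×10^13 / 3.65×10^14 = 0.0421 m = 4.21 cm.

≈ 4.21 cm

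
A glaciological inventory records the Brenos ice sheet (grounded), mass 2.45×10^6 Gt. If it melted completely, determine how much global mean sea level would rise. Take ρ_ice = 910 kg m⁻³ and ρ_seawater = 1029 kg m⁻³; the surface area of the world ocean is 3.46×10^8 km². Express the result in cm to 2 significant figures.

Brenos: 2.45×10^6 Gt = 2.450×10^18 kg; dividing by ρ_w = 1029 kg m⁻³ gives 2.381×10^15 m³ of water.
Spread over 3.46×10^14 m² of ocean, Δh = 2.381×10^15 / 3.46×10^14 = 6.88 m = 690 cm.

≈ 690 cm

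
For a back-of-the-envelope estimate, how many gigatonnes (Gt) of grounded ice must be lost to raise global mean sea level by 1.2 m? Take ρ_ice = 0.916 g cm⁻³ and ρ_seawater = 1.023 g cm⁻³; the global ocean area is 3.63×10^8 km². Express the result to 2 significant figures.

Required water volume = Δh × A = 1.2 m × 3.63×10^14 m² = 4.356×10^14 m³.
ρ_w = 1.023 g cm⁻³ = 1023 kg m⁻³, so the mass of water = 4.356×10^14 m³ × 1023 kg m⁻³ = 4.456×10^17 kg = 4.5×10^5 Gt (and the same mass of ice, by conservation).

≈ 4.5×10^5 Gt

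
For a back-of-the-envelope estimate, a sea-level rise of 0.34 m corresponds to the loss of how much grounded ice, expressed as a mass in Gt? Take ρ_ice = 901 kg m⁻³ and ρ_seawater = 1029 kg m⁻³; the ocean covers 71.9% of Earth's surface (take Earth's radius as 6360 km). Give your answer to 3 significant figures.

≈ 1.28×10^5 Gt

Required water volume = Δh × A = 0.34 m × 3.65×10^14 m² = 1.243×10^14 m³.
ρ_w = 1029 kg m⁻³, so the mass of water = 1.243×10^14 m³ × 1029 kg m⁻³ = 1.279×10^17 kg = 1.28×10^5 Gt (and the same mass of ice, by conservation).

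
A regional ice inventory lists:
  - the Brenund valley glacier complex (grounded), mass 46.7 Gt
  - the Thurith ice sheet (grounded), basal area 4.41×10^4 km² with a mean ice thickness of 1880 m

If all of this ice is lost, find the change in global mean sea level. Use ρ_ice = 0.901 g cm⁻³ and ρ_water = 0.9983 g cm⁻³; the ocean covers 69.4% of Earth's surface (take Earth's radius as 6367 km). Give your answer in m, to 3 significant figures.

≈ 0.212 m

Brenund: 46.7 Gt = 4.670×10^13 kg; dividing by ρ_w = 0.9983 g cm⁻³ = 998.3 kg m⁻³ gives 4.678×10^10 m³ of water.
Thurith: ice volume = 4.41×10^4 km² × 1880 m = 8.291×10^4 km³; 8.291×10^4 × (901/998.3) = 7.483×10^4 km³ of water.
Total added water ≈ 7.487×10^13 m³ over 3.54×10^14 m² → Δh = 0.212 m.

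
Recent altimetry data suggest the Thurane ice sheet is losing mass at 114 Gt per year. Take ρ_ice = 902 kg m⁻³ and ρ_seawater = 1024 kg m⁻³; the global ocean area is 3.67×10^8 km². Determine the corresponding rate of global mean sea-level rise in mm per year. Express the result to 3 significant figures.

≈ 0.303 mm/yr

ρ_w = 1024 kg m⁻³. Annual water volume added = 114 Gt / ρ_w = 1.140×10^14 kg / 1024 kg m⁻³ = 1.113×10^11 m³.
Δh per year = 1.113×10^11 / 3.67×10^14 = 3.03×10^-4 m = 0.303 mm.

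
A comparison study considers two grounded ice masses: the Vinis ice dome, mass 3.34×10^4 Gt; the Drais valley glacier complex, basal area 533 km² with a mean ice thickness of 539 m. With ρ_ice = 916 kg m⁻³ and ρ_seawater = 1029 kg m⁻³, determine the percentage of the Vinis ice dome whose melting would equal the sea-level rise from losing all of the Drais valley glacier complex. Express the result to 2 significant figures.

≈ 0.79 %

Equal sea-level rise means equal mass of meltwater, i.e. equal mass of ice lost.
Ice mass of Drais: 2.632×10^14 kg; ice mass of Vinis: 3.340×10^16 kg.
Fraction required = 2.632×10^14 / 3.340×10^16 = 7.88×10^-3 → 0.79 %.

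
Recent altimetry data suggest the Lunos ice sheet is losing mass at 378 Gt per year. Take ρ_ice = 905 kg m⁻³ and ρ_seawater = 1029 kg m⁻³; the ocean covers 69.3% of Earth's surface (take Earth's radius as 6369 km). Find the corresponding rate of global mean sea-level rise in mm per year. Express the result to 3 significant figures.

≈ 1.04 mm/yr

ρ_w = 1029 kg m⁻³. Annual water volume added = 378 Gt / ρ_w = 3.780×10^14 kg / 1029 kg m⁻³ = 3.673×10^11 m³.
Δh per year = 3.673×10^11 / 3.53×10^14 = 1.04×10^-3 m = 1.04 mm.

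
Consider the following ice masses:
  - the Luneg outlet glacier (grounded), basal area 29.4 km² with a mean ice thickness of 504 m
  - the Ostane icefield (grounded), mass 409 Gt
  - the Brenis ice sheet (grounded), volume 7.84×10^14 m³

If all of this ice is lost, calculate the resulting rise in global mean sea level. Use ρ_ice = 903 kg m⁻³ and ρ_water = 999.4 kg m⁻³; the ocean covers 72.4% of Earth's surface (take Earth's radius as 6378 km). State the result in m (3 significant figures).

Luneg: ice volume = 29.4 km² × 504 m = 14.82 km³; 14.82 × (903/999.4) = 13.39 km³ of water.
Ostane: 409 Gt = 4.090×10^14 kg; dividing by ρ_w = 999.4 kg m⁻³ gives 4.092×10^11 m³ of water.
Brenis: 7.84×10^14 m³ × (903/999.4) = 7.084×10^14 m³ of water.
Total added water ≈ 7.088×10^14 m³ over 3.70×10^14 m² → Δh = 1.92 m.

≈ 1.92 m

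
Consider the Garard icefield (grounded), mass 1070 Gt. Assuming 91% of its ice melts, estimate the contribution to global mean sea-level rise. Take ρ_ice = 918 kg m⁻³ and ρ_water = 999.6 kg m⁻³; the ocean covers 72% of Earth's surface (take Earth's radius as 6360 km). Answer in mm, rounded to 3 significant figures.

Garard: 0.91 × 1070 Gt = 9.737×10^14 kg; dividing by ρ_w = 999.6 kg m⁻³ gives 9.741×10^11 m³ of water.
Spread over 3.66×10^14 m² of ocean, Δh = 9.741×10^11 / 3.66×10^14 = 2.66×10^-3 m = 2.66 mm.

≈ 2.66 mm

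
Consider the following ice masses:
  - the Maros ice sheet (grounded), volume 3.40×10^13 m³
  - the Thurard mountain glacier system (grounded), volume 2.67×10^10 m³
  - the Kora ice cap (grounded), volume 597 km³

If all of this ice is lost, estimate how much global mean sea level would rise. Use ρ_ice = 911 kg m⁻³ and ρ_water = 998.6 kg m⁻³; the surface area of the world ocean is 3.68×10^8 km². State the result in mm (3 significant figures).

≈ 85.8 mm

Maros: 3.40×10^13 m³ × (911/998.6) = 3.102×10^13 m³ of water.
Thurard: 2.67×10^10 m³ × (911/998.6) = 2.436×10^10 m³ of water.
Kora: 597 km³ × (911/998.6) = 544.6 km³ of water.
Total added water ≈ 3.159×10^13 m³ over 3.68×10^14 m² → Δh = 0.0858 m = 85.8 mm.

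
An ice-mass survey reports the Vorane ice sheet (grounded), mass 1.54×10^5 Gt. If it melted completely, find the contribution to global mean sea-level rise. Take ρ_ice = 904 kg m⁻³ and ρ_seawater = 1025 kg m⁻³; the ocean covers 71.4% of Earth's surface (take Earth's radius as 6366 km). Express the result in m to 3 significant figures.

≈ 0.413 m

Vorane: 1.54×10^5 Gt = 1.540×10^17 kg; dividing by ρ_w = 1025 kg m⁻³ gives 1.502×10^14 m³ of water.
Spread over 3.64×10^14 m² of ocean, Δh = 1.502×10^14 / 3.64×10^14 = 0.413 m.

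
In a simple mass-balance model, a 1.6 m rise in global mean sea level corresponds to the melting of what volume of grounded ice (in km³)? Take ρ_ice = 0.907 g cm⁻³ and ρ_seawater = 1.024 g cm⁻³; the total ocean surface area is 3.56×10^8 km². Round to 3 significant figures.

≈ 6.43×10^5 km³

Required water volume = Δh × A = 1.6 m × 3.56×10^14 m² = 5.696×10^14 m³ = 5.696×10^5 km³.
Ice volume = water volume × ρ_w/ρ_ice = 5.696×10^5 × 1024/907 = 6.43×10^5 km³.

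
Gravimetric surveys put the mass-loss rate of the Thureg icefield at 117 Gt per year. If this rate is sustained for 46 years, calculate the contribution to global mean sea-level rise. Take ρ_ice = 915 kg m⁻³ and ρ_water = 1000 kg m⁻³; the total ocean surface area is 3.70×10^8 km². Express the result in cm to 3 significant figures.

Total mass lost = 117 Gt/yr × 46 yr = 5382 Gt = 5.382×10^15 kg.
ρ_w = 1000 kg m⁻³, so water volume = 5.382×10^15 / 1000 = 5.382×10^12 m³.
Δh = 5.382×10^12 / 3.70×10^14 = 0.0145 m = 1.45 cm.

≈ 1.45 cm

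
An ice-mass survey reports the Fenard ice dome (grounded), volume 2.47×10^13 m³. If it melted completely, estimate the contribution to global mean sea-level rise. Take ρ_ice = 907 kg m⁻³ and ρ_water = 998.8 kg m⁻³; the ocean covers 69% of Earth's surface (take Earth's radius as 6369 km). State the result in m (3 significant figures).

≈ 0.0638 m

Fenard: 2.47×10^13 m³ × (907/998.8) = 2.243×10^13 m³ of water.
Spread over 3.52×10^14 m² of ocean, Δh = 2.243×10^13 / 3.52×10^14 = 0.0638 m.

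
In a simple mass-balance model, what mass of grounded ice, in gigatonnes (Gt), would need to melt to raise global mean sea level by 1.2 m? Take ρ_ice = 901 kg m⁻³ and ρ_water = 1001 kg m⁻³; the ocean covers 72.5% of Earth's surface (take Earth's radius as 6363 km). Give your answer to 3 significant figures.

Required water volume = Δh × A = 1.2 m × 3.69×10^14 m² = 4.426×10^14 m³.
ρ_w = 1001 kg m⁻³, so the mass of water = 4.426×10^14 m³ × 1001 kg m⁻³ = 4.431×10^17 kg = 4.43×10^5 Gt (and the same mass of ice, by conservation).

≈ 4.43×10^5 Gt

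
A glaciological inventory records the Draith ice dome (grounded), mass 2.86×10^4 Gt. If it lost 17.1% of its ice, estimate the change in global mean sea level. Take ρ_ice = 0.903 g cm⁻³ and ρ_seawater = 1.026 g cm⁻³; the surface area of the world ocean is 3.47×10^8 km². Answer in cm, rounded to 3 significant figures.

Draith: 0.171 × 2.86×10^4 Gt = 4.891×10^15 kg; dividing by ρ_w = 1.026 g cm⁻³ = 1026 kg m⁻³ gives 4.767×10^12 m³ of water.
Spread over 3.47×10^14 m² of ocean, Δh = 4.767×10^12 / 3.47×10^14 = 0.0137 m = 1.37 cm.

≈ 1.37 cm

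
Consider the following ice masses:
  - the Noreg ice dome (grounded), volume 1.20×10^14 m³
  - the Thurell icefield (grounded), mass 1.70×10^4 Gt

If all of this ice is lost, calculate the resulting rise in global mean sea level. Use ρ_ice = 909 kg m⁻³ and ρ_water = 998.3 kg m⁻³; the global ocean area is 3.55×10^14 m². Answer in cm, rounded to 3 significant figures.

Noreg: 1.20×10^14 m³ × (909/998.3) = 1.093×10^14 m³ of water.
Thurell: 1.70×10^4 Gt = 1.700×10^16 kg; dividing by ρ_w = 998.3 kg m⁻³ gives 1.703×10^13 m³ of water.
Total added water ≈ 1.263×10^14 m³ over 3.55×10^14 m² → Δh = 0.356 m = 35.6 cm.

≈ 35.6 cm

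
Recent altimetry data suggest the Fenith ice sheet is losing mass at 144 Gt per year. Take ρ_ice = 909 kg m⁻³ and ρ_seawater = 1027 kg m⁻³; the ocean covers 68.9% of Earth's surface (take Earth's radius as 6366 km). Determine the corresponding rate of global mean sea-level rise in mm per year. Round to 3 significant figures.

ρ_w = 1027 kg m⁻³. Annual water volume added = 144 Gt / ρ_w = 1.440×10^14 kg / 1027 kg m⁻³ = 1.402×10^11 m³.
Δh per year = 1.402×10^11 / 3.51×10^14 = 4.00×10^-4 m = 0.400 mm.

≈ 0.400 mm/yr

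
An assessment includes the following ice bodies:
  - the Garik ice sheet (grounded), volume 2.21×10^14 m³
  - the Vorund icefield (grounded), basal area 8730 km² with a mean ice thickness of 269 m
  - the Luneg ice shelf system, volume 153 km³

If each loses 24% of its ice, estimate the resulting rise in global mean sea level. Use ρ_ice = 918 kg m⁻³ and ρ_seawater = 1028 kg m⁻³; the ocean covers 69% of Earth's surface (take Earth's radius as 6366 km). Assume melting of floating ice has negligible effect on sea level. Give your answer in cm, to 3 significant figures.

≈ 13.6 cm

Garik: 0.24 × 2.21×10^14 m³ × (918/1028) = 4.736×10^13 m³ of water.
Vorund: ice volume = 8730 km² × 269 m = 2348 km³; 0.24 × 2348 × (918/1028) = 503.3 km³ of water.
The Luneg ice shelf system is floating and already displaces its own weight of water, so its melt adds essentially nothing to sea level.
Total added water ≈ 4.787×10^13 m³ over 3.51×10^14 m² → Δh = 0.136 m = 13.6 cm.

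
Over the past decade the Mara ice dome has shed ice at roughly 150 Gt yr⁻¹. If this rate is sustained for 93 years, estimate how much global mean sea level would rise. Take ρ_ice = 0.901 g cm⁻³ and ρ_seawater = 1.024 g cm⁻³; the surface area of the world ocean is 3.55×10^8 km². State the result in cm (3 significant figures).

Total mass lost = 150 Gt/yr × 93 yr = 1.395×10^4 Gt = 1.395×10^16 kg.
ρ_w = 1.024 g cm⁻³ = 1024 kg m⁻³, so water volume = 1.395×10^16 / 1024 = 1.362×10^13 m³.
Δh = 1.362×10^13 / 3.55×10^14 = 0.0384 m = 3.84 cm.

≈ 3.84 cm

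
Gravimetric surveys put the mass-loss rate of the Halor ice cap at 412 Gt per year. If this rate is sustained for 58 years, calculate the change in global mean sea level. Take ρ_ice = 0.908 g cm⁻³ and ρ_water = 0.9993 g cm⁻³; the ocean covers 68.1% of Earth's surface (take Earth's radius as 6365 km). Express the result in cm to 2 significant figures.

Total mass lost = 412 Gt/yr × 58 yr = 2.390×10^4 Gt = 2.390×10^16 kg.
ρ_w = 0.9993 g cm⁻³ = 999.3 kg m⁻³, so water volume = 2.390×10^16 / 999.3 = 2.391×10^13 m³.
Δh = 2.391×10^13 / 3.47×10^14 = 0.0690 m = 6.9 cm.

≈ 6.9 cm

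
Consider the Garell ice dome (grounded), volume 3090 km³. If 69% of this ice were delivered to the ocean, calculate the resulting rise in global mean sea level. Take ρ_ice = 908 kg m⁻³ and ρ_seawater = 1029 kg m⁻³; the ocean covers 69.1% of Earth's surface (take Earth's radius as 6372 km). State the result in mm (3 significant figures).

Garell: 0.69 × 3090 km³ × (908/1029) = 1881 km³ of water.
Spread over 3.53×10^14 m² of ocean, Δh = 1.881×10^12 / 3.53×10^14 = 5.34×10^-3 m = 5.34 mm.

≈ 5.34 mm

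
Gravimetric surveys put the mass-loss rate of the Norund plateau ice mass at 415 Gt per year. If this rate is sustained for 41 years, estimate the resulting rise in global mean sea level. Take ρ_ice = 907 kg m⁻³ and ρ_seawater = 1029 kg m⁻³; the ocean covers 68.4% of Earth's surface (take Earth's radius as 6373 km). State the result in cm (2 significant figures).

Total mass lost = 415 Gt/yr × 41 yr = 1.702×10^4 Gt = 1.702×10^16 kg.
ρ_w = 1029 kg m⁻³, so water volume = 1.702×10^16 / 1029 = 1.654×10^13 m³.
Δh = 1.654×10^13 / 3.49×10^14 = 0.0474 m = 4.7 cm.

≈ 4.7 cm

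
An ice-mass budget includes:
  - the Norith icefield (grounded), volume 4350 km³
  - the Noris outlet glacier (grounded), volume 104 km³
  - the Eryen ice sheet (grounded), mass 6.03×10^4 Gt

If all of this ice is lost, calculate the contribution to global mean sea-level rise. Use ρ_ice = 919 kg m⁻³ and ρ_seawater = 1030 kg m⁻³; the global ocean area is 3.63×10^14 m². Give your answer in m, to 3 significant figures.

Norith: 4350 km³ × (919/1030) = 3881 km³ of water.
Noris: 104 km³ × (919/1030) = 92.79 km³ of water.
Eryen: 6.03×10^4 Gt = 6.030×10^16 kg; dividing by ρ_w = 1030 kg m⁻³ gives 5.854×10^13 m³ of water.
Total added water ≈ 6.252×10^13 m³ over 3.63×10^14 m² → Δh = 0.172 m.

≈ 0.172 m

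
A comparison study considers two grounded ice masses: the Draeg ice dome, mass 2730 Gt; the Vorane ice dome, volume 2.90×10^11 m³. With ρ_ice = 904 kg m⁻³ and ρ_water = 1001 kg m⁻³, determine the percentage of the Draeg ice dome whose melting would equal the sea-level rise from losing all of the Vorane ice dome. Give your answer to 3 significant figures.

Equal sea-level rise means equal mass of meltwater, i.e. equal mass of ice lost.
Ice mass of Vorane: 2.622×10^14 kg; ice mass of Draeg: 2.730×10^15 kg.
Fraction required = 2.622×10^14 / 2.730×10^15 = 0.0960 → 9.60 %.

≈ 9.60 %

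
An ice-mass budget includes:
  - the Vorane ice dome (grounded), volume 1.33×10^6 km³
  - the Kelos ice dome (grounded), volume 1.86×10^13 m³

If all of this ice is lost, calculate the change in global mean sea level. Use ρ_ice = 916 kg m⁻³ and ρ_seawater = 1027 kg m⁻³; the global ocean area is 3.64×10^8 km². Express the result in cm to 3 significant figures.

≈ 330 cm

Vorane: 1.33×10^6 km³ × (916/1027) = 1.186×10^6 km³ of water.
Kelos: 1.86×10^13 m³ × (916/1027) = 1.659×10^13 m³ of water.
Total added water ≈ 1.203×10^15 m³ over 3.64×10^14 m² → Δh = 3.30 m = 330 cm.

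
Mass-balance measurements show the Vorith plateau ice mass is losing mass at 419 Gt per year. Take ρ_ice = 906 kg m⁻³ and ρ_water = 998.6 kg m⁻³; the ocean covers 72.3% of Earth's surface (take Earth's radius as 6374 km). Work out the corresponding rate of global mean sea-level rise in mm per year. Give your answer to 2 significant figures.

≈ 1.1 mm/yr

ρ_w = 998.6 kg m⁻³. Annual water volume added = 419 Gt / ρ_w = 4.190×10^14 kg / 998.6 kg m⁻³ = 4.196×10^11 m³.
Δh per year = 4.196×10^11 / 3.69×10^14 = 1.14×10^-3 m = 1.1 mm.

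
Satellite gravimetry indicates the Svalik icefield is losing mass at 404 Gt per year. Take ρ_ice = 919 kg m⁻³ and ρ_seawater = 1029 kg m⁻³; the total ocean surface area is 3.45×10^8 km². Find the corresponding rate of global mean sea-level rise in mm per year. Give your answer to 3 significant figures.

ρ_w = 1029 kg m⁻³. Annual water volume added = 404 Gt / ρ_w = 4.040×10^14 kg / 1029 kg m⁻³ = 3.926×10^11 m³.
Δh per year = 3.926×10^11 / 3.45×10^14 = 1.14×10^-3 m = 1.14 mm.

≈ 1.14 mm/yr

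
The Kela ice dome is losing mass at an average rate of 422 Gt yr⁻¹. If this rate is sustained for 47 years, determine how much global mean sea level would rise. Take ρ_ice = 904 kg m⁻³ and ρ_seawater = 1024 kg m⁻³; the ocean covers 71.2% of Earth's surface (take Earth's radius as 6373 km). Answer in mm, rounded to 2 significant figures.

≈ 53 mm

Total mass lost = 422 Gt/yr × 47 yr = 1.983×10^4 Gt = 1.983×10^16 kg.
ρ_w = 1024 kg m⁻³, so water volume = 1.983×10^16 / 1024 = 1.937×10^13 m³.
Δh = 1.937×10^13 / 3.63×10^14 = 0.0533 m = 53 mm.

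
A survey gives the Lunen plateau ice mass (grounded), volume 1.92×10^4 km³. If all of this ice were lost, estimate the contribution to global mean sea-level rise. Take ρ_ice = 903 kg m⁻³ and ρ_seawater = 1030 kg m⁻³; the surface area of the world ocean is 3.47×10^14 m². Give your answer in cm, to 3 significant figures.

Lunen: 1.92×10^4 km³ × (903/1030) = 1.683×10^4 km³ of water.
Spread over 3.47×10^14 m² of ocean, Δh = 1.683×10^13 / 3.47×10^14 = 0.0485 m = 4.85 cm.

≈ 4.85 cm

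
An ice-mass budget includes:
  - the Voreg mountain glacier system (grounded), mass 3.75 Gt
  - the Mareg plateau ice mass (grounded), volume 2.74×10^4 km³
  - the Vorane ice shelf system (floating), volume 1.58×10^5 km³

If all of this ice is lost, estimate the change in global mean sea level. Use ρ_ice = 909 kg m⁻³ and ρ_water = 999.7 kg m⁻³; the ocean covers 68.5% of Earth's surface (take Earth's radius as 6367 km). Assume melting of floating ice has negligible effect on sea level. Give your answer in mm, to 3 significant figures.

≈ 71.4 mm

Voreg: 3.75 Gt = 3.750×10^12 kg; dividing by ρ_w = 999.7 kg m⁻³ gives 3.751×10^9 m³ of water.
Mareg: 2.74×10^4 km³ × (909/999.7) = 2.491×10^4 km³ of water.
The Vorane ice shelf system is floating and already displaces its own weight of water, so its melt adds essentially nothing to sea level.
Total added water ≈ 2.492×10^13 m³ over 3.49×10^14 m² → Δh = 0.0714 m = 71.4 mm.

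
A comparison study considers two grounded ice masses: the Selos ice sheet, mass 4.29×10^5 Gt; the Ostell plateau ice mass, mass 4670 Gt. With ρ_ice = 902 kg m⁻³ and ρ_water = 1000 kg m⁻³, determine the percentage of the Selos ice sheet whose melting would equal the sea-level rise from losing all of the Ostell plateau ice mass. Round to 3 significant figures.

Equal sea-level rise means equal mass of meltwater, i.e. equal mass of ice lost.
Ice mass of Ostell: 4.670×10^15 kg; ice mass of Selos: 4.290×10^17 kg.
Fraction required = 4.670×10^15 / 4.290×10^17 = 0.0109 → 1.09 %.

≈ 1.09 %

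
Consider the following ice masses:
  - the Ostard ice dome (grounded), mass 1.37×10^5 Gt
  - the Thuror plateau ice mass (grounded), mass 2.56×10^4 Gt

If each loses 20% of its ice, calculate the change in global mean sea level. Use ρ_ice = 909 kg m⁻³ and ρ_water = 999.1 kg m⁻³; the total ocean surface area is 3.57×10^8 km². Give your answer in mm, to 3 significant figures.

≈ 91.2 mm

Ostard: 0.2 × 1.37×10^5 Gt = 2.740×10^16 kg; dividing by ρ_w = 999.1 kg m⁻³ gives 2.742×10^13 m³ of water.
Thuror: 0.2 × 2.56×10^4 Gt = 5.120×10^15 kg; dividing by ρ_w = 999.1 kg m⁻³ gives 5.125×10^12 m³ of water.
Total added water ≈ 3.255×10^13 m³ over 3.57×10^14 m² → Δh = 0.0912 m = 91.2 mm.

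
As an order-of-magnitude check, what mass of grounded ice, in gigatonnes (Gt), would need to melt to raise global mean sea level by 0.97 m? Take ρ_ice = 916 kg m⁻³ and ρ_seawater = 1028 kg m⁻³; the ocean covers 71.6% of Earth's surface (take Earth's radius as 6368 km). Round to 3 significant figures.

Required water volume = Δh × A = 0.97 m × 3.65×10^14 m² = 3.539×10^14 m³.
ρ_w = 1028 kg m⁻³, so the mass of water = 3.539×10^14 m³ × 1028 kg m⁻³ = 3.638×10^17 kg = 3.64×10^5 Gt (and the same mass of ice, by conservation).

≈ 3.64×10^5 Gt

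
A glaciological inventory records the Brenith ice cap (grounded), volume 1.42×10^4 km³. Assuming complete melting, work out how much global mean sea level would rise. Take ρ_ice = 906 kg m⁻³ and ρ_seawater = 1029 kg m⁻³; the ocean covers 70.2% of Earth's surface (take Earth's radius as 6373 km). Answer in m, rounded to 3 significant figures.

≈ 0.0349 m

Brenith: 1.42×10^4 km³ × (906/1029) = 1.250×10^4 km³ of water.
Spread over 3.58×10^14 m² of ocean, Δh = 1.250×10^13 / 3.58×10^14 = 0.0349 m.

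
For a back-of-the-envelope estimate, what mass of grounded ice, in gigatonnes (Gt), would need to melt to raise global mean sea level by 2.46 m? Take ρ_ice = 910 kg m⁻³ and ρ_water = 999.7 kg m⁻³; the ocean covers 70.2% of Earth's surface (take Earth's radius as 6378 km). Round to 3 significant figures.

Required water volume = Δh × A = 2.46 m × 3.59×10^14 m² = 8.828×10^14 m³.
ρ_w = 999.7 kg m⁻³, so the mass of water = 8.828×10^14 m³ × 999.7 kg m⁻³ = 8.825×10^17 kg = 8.83×10^5 Gt (and the same mass of ice, by conservation).

≈ 8.83×10^5 Gt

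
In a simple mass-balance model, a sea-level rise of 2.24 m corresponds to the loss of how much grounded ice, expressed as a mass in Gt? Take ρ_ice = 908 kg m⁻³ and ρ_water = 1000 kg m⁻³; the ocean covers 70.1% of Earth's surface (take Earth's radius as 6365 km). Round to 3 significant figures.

≈ 7.99×10^5 Gt

Required water volume = Δh × A = 2.24 m × 3.57×10^14 m² = 7.994×10^14 m³.
ρ_w = 1000 kg m⁻³, so the mass of water = 7.994×10^14 m³ × 1000 kg m⁻³ = 7.994×10^17 kg = 7.99×10^5 Gt (and the same mass of ice, by conservation).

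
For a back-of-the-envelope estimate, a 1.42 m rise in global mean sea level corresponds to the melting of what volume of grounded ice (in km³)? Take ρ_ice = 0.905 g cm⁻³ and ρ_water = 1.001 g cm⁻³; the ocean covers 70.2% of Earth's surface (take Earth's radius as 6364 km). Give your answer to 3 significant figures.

Required water volume = Δh × A = 1.42 m × 3.57×10^14 m² = 5.073×10^14 m³ = 5.073×10^5 km³.
Ice volume = water volume × ρ_w/ρ_ice = 5.073×10^5 × 1001/905 = 5.61×10^5 km³.

≈ 5.61×10^5 km³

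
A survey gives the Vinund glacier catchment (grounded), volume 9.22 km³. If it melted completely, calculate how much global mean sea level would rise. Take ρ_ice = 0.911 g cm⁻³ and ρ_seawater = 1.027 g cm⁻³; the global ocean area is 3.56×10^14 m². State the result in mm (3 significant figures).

≈ 0.0230 mm

Vinund: 9.22 km³ × (911/1027) = 8.179 km³ of water.
Spread over 3.56×10^14 m² of ocean, Δh = 8.179×10^9 / 3.56×10^14 = 2.30×10^-5 m = 0.0230 mm.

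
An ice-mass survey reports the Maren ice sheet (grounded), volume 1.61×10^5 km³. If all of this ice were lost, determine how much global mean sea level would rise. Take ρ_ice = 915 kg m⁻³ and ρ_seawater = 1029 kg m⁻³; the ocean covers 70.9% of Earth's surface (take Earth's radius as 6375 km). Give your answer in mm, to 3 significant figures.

Maren: 1.61×10^5 km³ × (915/1029) = 1.432×10^5 km³ of water.
Spread over 3.62×10^14 m² of ocean, Δh = 1.432×10^14 / 3.62×10^14 = 0.395 m = 395 mm.

≈ 395 mm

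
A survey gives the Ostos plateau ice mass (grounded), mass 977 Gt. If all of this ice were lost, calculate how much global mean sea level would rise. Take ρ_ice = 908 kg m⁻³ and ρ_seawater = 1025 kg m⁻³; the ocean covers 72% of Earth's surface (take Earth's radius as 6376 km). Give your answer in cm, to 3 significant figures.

Ostos: 977 Gt = 9.770×10^14 kg; dividing by ρ_w = 1025 kg m⁻³ gives 9.532×10^11 m³ of water.
Spread over 3.68×10^14 m² of ocean, Δh = 9.532×10^11 / 3.68×10^14 = 2.59×10^-3 m = 0.259 cm.

≈ 0.259 cm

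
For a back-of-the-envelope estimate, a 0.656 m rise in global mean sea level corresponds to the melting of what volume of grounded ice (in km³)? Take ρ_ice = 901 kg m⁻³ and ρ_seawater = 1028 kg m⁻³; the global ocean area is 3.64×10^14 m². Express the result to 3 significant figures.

≈ 2.72×10^5 km³

Required water volume = Δh × A = 0.656 m × 3.64×10^14 m² = 2.388×10^14 m³ = 2.388×10^5 km³.
Ice volume = water volume × ρ_w/ρ_ice = 2.388×10^5 × 1028/901 = 2.72×10^5 km³.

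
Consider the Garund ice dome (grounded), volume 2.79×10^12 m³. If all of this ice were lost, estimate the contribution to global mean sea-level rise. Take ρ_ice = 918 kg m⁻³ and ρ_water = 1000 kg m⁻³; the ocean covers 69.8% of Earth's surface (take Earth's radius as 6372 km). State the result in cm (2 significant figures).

Garund: 2.79×10^12 m³ × (918/1000) = 2.561×10^12 m³ of water.
Spread over 3.56×10^14 m² of ocean, Δh = 2.561×10^12 / 3.56×10^14 = 7.19×10^-3 m = 0.72 cm.

≈ 0.72 cm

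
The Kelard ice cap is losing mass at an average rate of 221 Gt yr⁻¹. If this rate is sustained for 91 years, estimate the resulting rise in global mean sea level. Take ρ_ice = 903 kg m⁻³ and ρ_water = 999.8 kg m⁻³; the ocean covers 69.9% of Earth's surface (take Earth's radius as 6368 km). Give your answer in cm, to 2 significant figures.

≈ 5.6 cm

Total mass lost = 221 Gt/yr × 91 yr = 2.011×10^4 Gt = 2.011×10^16 kg.
ρ_w = 999.8 kg m⁻³, so water volume = 2.011×10^16 / 999.8 = 2.012×10^13 m³.
Δh = 2.012×10^13 / 3.56×10^14 = 0.0565 m = 5.6 cm.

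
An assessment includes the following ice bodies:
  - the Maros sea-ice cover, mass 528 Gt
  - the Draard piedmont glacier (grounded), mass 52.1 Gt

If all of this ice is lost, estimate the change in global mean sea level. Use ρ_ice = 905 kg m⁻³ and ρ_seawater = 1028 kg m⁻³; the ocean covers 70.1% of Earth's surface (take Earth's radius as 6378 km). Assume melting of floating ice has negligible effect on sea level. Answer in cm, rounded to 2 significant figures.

≈ 0.014 cm

The Maros sea-ice cover is floating and already displaces its own weight of water, so its melt adds essentially nothing to sea level.
Draard: 52.1 Gt = 5.210×10^13 kg; dividing by ρ_w = 1028 kg m⁻³ gives 5.068×10^10 m³ of water.
Total added water ≈ 5.068×10^10 m³ over 3.58×10^14 m² → Δh = 1.41×10^-4 m = 0.014 cm.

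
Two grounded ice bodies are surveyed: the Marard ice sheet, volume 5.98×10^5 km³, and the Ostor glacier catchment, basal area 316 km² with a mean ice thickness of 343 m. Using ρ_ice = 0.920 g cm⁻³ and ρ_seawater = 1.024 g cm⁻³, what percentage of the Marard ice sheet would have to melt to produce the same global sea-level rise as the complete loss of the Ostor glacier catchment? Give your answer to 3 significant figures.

≈ 0.0181 %

Equal sea-level rise means equal mass of meltwater, i.e. equal mass of ice lost.
Ice mass of Ostor: 9.972×10^13 kg; ice mass of Marard: 5.502×10^17 kg.
Fraction required = 9.972×10^13 / 5.502×10^17 = 1.81×10^-4 → 0.0181 %.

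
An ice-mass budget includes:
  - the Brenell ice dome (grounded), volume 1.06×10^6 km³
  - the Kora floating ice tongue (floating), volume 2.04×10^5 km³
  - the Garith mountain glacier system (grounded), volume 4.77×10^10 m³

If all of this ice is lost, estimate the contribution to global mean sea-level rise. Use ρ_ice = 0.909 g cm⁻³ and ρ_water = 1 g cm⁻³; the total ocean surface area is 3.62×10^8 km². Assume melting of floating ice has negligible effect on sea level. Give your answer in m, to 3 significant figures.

≈ 2.66 m

Brenell: 1.06×10^6 km³ × (909/1000) = 9.635×10^5 km³ of water.
The Kora floating ice tongue is floating and already displaces its own weight of water, so its melt adds essentially nothing to sea level.
Garith: 4.77×10^10 m³ × (909/1000) = 4.336×10^10 m³ of water.
Total added water ≈ 9.636×10^14 m³ over 3.62×10^14 m² → Δh = 2.66 m.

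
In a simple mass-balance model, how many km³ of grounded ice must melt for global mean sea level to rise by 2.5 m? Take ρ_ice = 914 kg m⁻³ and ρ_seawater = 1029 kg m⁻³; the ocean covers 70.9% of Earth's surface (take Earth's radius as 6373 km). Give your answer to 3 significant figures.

≈ 1.02×10^6 km³

Required water volume = Δh × A = 2.5 m × 3.62×10^14 m² = 9.047×10^14 m³ = 9.047×10^5 km³.
Ice volume = water volume × ρ_w/ρ_ice = 9.047×10^5 × 1029/914 = 1.02×10^6 km³.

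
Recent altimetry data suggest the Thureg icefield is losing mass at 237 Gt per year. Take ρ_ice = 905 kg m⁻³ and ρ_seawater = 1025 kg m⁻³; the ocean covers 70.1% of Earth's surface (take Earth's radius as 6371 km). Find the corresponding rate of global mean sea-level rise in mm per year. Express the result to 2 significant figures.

≈ 0.65 mm/yr

ρ_w = 1025 kg m⁻³. Annual water volume added = 237 Gt / ρ_w = 2.370×10^14 kg / 1025 kg m⁻³ = 2.312×10^11 m³.
Δh per year = 2.312×10^11 / 3.58×10^14 = 6.47×10^-4 m = 0.65 mm.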